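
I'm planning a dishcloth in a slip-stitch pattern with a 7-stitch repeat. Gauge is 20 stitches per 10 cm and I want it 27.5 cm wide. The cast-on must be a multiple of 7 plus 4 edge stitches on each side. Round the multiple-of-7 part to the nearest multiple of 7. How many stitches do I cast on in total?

20 / 10 = 2 sts per cm.
27.5 × 2 = 55.00 sts.
Less 8 edge sts → 47.00 for the repeat.
Nearest multiple of 7: 49.
Add back 8 edge sts → 57.

CO 57 sts.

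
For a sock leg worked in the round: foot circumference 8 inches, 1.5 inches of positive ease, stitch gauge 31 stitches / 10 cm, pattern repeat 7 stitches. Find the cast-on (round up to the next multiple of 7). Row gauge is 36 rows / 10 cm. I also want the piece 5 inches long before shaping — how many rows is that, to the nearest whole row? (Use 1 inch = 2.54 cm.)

Finished = 8 + 1.5 = 9.5 inches.
9.5 inches × 2.54 = 24.13 cm.
31/10 = 3.1 sts per cm; 24.13 × 3.1 = 74.80 sts.
Next multiple of 7 → 77.
5 inches = 12.70 cm; × 3.6 = 45.72 → 46 rows.

Cast on 77 stitches; work 46 rows.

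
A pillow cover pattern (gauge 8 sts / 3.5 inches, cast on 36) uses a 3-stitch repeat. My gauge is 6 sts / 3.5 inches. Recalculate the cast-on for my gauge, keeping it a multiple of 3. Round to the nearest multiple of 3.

Cast on 27 stitches.

36 × 6 / 8 = 27.00.
Nearest multiple of 3: 27.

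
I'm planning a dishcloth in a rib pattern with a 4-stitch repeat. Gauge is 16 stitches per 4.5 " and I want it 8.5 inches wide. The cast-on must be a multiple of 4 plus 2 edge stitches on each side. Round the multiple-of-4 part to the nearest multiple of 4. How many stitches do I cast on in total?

Cast on 32 stitches.

16 / 4.5 = 3.556 sts per inch.
8.5 × 3.556 = 30.22 sts.
Less 4 edge sts → 26.22 for the repeat.
Nearest multiple of 4: 28.
Add back 4 edge sts → 32.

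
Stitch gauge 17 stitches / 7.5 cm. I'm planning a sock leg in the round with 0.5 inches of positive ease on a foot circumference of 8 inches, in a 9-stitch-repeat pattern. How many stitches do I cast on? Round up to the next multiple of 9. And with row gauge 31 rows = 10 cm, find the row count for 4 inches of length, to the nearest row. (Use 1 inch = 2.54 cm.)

Cast on 54 stitches; work 31 rows.

Finished = 8 + 0.5 = 8.5 inches.
8.5 inches × 2.54 = 21.59 cm.
17/7.5 = 2.267 sts per cm; 21.59 × 2.267 = 48.94 sts.
Next multiple of 9 → 54.
4 inches = 10.16 cm; × 3.1 = 31.50 → 31 rows.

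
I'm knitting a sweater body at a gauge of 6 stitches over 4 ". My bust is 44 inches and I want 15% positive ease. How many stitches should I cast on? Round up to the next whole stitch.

Finished = 44 × 1.15 = 50.60 in.
6 / 4 = 1.5 sts per inch.
50.60 × 1.5 = 75.90 sts.
→ 76 sts.

76 stitches.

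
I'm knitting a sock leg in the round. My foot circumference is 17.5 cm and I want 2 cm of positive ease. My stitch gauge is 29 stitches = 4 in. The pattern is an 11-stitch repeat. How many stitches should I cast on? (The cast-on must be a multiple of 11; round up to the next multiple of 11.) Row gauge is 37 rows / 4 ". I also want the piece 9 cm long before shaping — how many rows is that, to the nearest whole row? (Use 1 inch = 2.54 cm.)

Finished = 17.5 + 2 = 19.5 cm.
19.5 cm × 1/2.54 = 7.68 inches.
29/4 = 7.25 sts per in; 7.68 × 7.25 = 55.66 sts.
Next multiple of 11 → 66.
9 cm = 3.54 inches; × 9.25 = 32.78 → 33 rows.

Cast on 66 stitches; work 33 rows.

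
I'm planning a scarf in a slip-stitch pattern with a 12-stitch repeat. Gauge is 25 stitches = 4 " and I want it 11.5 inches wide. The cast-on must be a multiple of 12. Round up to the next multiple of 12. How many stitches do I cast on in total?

CO 72 sts.

25 / 4 = 6.25 sts per inch.
11.5 × 6.25 = 71.88 sts.
Next multiple of 12: 72.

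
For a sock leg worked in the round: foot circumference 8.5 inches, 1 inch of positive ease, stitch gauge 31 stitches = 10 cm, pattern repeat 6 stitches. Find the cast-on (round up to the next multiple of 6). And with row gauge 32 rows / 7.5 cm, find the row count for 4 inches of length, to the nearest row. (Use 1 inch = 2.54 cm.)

Finished = 8.5 + 1 = 9.5 inches.
9.5 inches × 2.54 = 24.13 cm.
31/10 = 3.1 sts per cm; 24.13 × 3.1 = 74.80 sts.
Next multiple of 6 → 78.
4 inches = 10.16 cm; × 4.267 = 43.35 → 43 rows.

Cast on 78 stitches; work 43 rows.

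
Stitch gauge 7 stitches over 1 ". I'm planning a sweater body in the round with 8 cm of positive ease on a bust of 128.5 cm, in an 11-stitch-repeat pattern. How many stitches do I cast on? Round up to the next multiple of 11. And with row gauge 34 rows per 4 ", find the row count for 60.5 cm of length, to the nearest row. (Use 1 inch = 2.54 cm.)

Finished = 128.5 + 8 = 136.5 cm.
136.5 cm × 1/2.54 = 53.74 inches.
7/1 = 7 sts per in; 53.74 × 7 = 376.18 sts.
Next multiple of 11 → 385.
60.5 cm = 23.82 inches; × 8.5 = 202.46 → 202 rows.

Cast on 385 stitches; work 202 rows.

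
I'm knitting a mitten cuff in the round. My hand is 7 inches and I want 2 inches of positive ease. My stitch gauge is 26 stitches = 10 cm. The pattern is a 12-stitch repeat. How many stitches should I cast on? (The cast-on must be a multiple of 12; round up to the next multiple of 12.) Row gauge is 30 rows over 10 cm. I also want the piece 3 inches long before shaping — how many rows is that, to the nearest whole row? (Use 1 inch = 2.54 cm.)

Finished = 7 + 2 = 9 inches.
9 inches × 2.54 = 22.86 cm.
26/10 = 2.6 sts per cm; 22.86 × 2.6 = 59.44 sts.
Next multiple of 12 → 60.
3 inches = 7.62 cm; × 3 = 22.86 → 23 rows.

Cast on 60 stitches; work 23 rows.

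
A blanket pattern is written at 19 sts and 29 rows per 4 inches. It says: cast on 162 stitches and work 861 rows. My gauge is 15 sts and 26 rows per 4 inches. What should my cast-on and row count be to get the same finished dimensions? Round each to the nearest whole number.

Cast on 128 stitches; work 772 rows.

Stitches: 162 × 15/19 = 127.89 → 128.
Rows: 861 × 26/29 = 771.93 → 772.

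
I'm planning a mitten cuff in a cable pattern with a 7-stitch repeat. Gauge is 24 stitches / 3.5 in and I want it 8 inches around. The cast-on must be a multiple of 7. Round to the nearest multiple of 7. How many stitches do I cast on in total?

24 / 3.5 = 6.857 sts per inch.
8 × 6.857 = 54.86 sts.
Nearest multiple of 7: 56.

Cast on 56 stitches.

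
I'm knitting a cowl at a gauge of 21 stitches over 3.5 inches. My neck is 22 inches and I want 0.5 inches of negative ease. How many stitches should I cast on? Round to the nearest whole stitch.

CO 129 sts.

Finished = 22 − 0.5 = 21.5 in.
21 / 3.5 = 6 sts per inch.
21.50 × 6 = 129.00 sts.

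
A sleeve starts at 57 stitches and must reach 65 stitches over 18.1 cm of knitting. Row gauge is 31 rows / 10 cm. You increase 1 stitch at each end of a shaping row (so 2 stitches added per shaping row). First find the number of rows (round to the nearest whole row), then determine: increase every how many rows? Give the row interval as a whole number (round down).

Rows = 18.1 × 3.1 = 56.1 → 56 rows.
Stitches to add: 8 → 4 shaping rows (at 2 st each).
56 / 4 = 14.00 → every 14 rows.

Increase every 14th row.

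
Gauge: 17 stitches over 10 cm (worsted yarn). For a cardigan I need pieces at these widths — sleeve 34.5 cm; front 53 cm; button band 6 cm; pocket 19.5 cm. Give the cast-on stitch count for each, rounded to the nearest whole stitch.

sleeve 59; front 90; button band 10; pocket 33.

Rate = 17/10 = 1.7 sts per cm.
sleeve: 34.5 × 1.7 = 58.65 → 59.
front: 53 × 1.7 = 90.10 → 90.
button band: 6 × 1.7 = 10.20 → 10.
pocket: 19.5 × 1.7 = 33.15 → 33.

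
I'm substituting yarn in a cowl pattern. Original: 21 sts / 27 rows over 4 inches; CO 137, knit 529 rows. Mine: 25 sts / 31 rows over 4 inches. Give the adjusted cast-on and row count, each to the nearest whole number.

Stitches: 137 × 25/21 = 163.10 → 163.
Rows: 529 × 31/27 = 607.37 → 607.

Cast on 163 stitches; work 607 rows.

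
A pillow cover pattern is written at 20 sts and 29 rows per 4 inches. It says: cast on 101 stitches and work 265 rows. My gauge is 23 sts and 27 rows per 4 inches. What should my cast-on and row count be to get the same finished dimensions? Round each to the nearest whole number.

Stitches: 101 × 23/20 = 116.15 → 116.
Rows: 265 × 27/29 = 246.72 → 247.

Cast on 116 stitches; work 247 rows.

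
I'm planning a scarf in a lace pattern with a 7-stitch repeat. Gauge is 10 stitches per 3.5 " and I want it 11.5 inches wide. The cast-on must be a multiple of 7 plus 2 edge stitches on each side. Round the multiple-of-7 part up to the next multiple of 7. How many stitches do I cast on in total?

39 stitches.

10 / 3.5 = 2.857 sts per inch.
11.5 × 2.857 = 32.86 sts.
Less 4 edge sts → 28.86 for the repeat.
Next multiple of 7: 35.
Add back 4 edge sts → 39.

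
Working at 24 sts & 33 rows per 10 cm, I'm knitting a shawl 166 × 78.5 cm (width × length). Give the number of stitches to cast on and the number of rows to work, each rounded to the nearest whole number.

Stitch gauge = 24/10 = 2.4 sts/cm; 166 × 2.4 = 398.40 → 398 sts.
Row gauge = 33/10 = 3.3 rows/cm; 78.5 × 3.3 = 259.05 → 259 rows.

Cast on 398 stitches and work 259 rows.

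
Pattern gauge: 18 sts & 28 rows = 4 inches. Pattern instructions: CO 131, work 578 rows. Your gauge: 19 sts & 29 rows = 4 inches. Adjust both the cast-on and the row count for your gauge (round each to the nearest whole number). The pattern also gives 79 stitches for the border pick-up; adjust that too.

Cast on 138 stitches; work 599 rows; border pick-up 83 stitches.

Stitches: 131 × 19/18 = 138.28 → 138.
Rows: 578 × 29/28 = 598.64 → 599.
border pick-up: 79 × 19/18 = 83.39 → 83.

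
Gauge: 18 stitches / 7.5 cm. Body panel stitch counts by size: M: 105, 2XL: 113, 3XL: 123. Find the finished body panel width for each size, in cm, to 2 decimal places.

18/7.5 = 2.4 sts per cm.
M: 105 / 2.4 = 43.750 → 43.75 cm.
2XL: 113 / 2.4 = 47.083 → 47.08 cm.
3XL: 123 / 2.4 = 51.250 → 51.25 cm.

M 43.75 cm; 2XL 47.08 cm; 3XL 51.25 cm.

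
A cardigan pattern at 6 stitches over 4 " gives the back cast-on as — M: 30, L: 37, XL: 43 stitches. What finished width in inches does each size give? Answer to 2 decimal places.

M 20.00 inches; L 24.67 inches; XL 28.67 inches.

6/4 = 1.5 sts per in.
M: 30 / 1.5 = 20.000 → 20.00 in.
L: 37 / 1.5 = 24.667 → 24.67 in.
XL: 43 / 1.5 = 28.667 → 28.67 in.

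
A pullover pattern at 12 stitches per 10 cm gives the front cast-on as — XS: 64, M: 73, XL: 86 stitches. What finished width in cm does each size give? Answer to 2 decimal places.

XS 53.33 cm; M 60.83 cm; XL 71.67 cm.

12/10 = 1.2 sts per cm.
XS: 64 / 1.2 = 53.333 → 53.33 cm.
M: 73 / 1.2 = 60.833 → 60.83 cm.
XL: 86 / 1.2 = 71.667 → 71.67 cm.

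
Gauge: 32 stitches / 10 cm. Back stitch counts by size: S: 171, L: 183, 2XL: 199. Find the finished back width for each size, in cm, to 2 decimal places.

S 53.44 cm; L 57.19 cm; 2XL 62.19 cm.

32/10 = 3.2 sts per cm.
S: 171 / 3.2 = 53.438 → 53.44 cm.
L: 183 / 3.2 = 57.188 → 57.19 cm.
2XL: 199 / 3.2 = 62.188 → 62.19 cm.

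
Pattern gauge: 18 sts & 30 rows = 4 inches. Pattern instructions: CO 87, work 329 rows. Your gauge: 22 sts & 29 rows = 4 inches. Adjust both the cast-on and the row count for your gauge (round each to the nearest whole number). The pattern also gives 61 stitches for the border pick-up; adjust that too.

Cast on 106 stitches; work 318 rows; border pick-up 75 stitches.

Stitches: 87 × 22/18 = 106.33 → 106.
Rows: 329 × 29/30 = 318.03 → 318.
border pick-up: 61 × 22/18 = 74.56 → 75.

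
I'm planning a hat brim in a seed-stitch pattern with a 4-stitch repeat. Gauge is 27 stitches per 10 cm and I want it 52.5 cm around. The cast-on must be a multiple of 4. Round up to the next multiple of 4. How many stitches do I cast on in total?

144 stitches.

27 / 10 = 2.7 sts per cm.
52.5 × 2.7 = 141.75 sts.
Next multiple of 4: 144.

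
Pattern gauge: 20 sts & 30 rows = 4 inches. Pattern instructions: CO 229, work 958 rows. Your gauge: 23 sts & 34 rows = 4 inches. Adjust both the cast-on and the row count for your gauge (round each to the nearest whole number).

Cast on 263 stitches; work 1086 rows.

Stitches: 229 × 23/20 = 263.35 → 263.
Rows: 958 × 34/30 = 1085.73 → 1086.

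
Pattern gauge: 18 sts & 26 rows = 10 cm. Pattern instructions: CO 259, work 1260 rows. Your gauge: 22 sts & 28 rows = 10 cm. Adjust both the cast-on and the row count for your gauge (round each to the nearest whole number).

Cast on 317 stitches; work 1357 rows.

Stitches: 259 × 22/18 = 316.56 → 317.
Rows: 1260 × 28/26 = 1356.92 → 1357.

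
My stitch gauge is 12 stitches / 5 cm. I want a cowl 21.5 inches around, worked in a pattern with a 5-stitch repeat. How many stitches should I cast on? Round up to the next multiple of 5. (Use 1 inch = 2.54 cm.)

135 stitches.

21.5 in = 21.5 × 2.54 = 54.61 cm.
12 / 5 = 2.4 sts/cm.
54.61 × 2.4 = 131.06 sts.
→ 135.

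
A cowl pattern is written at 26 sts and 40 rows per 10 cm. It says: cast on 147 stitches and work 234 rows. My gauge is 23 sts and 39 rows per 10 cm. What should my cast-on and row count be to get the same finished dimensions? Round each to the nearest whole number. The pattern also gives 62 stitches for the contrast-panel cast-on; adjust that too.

Cast on 130 stitches; work 228 rows; contrast-panel cast-on 55 stitches.

Stitches: 147 × 23/26 = 130.04 → 130.
Rows: 234 × 39/40 = 228.15 → 228.
contrast-panel cast-on: 62 × 23/26 = 54.85 → 55.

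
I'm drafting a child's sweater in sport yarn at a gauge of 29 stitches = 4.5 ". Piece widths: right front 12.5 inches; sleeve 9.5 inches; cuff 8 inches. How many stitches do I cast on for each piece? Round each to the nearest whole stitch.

right front 81; sleeve 61; cuff 52.

Rate = 29/4.5 = 6.444 sts per in.
right front: 12.5 × 6.444 = 80.56 → 81.
sleeve: 9.5 × 6.444 = 61.22 → 61.
cuff: 8 × 6.444 = 51.56 → 52.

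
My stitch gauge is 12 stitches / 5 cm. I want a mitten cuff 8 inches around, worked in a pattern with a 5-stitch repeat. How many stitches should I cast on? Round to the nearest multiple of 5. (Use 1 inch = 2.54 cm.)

Cast on 50 stitches.

8 in = 8 × 2.54 = 20.32 cm.
12 / 5 = 2.4 sts/cm.
20.32 × 2.4 = 48.77 sts.
→ 50.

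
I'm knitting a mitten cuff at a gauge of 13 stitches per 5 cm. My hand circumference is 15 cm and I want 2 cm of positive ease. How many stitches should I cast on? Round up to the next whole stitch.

45 stitches.

Finished = 15 + 2 = 17 cm.
13 / 5 = 2.6 sts per cm.
17.00 × 2.6 = 44.20 sts.
→ 45 sts.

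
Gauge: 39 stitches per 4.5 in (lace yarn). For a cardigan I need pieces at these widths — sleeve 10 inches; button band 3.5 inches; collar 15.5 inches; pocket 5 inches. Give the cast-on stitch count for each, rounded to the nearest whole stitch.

Rate = 39/4.5 = 8.667 sts per in.
sleeve: 10 × 8.667 = 86.67 → 87.
button band: 3.5 × 8.667 = 30.33 → 30.
collar: 15.5 × 8.667 = 134.33 → 134.
pocket: 5 × 8.667 = 43.33 → 43.

sleeve 87; button band 30; collar 134; pocket 43.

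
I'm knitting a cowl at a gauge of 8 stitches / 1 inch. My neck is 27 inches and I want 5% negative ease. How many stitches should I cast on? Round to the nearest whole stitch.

Finished = 27 × 0.95 = 25.65 in.
8 / 1 = 8 sts per inch.
25.65 × 8 = 205.20 sts.
→ 205 sts.

Cast on 205 stitches.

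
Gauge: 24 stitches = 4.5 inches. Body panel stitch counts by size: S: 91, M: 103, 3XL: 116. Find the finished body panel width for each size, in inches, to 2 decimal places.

S 17.06 inches; M 19.31 inches; 3XL 21.75 inches.

24/4.5 = 5.333 sts per in.
S: 91 / 5.333 = 17.062 → 17.06 in.
M: 103 / 5.333 = 19.312 → 19.31 in.
3XL: 116 / 5.333 = 21.750 → 21.75 in.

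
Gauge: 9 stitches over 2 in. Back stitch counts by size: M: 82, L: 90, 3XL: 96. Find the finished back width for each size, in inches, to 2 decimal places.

9/2 = 4.5 sts per in.
M: 82 / 4.5 = 18.222 → 18.22 in.
L: 90 / 4.5 = 20.000 → 20.00 in.
3XL: 96 / 4.5 = 21.333 → 21.33 in.

M 18.22 inches; L 20.00 inches; 3XL 21.33 inches.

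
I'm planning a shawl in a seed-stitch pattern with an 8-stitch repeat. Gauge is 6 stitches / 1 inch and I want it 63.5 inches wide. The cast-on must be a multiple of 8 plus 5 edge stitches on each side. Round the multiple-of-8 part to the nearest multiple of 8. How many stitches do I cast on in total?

Cast on 378 stitches.

6 / 1 = 6 sts per inch.
63.5 × 6 = 381.00 sts.
Less 10 edge sts → 371.00 for the repeat.
Nearest multiple of 8: 368.
Add back 10 edge sts → 378.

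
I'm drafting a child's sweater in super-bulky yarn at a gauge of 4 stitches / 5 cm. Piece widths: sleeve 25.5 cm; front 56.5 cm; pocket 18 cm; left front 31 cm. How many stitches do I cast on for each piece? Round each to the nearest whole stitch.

sleeve 20; front 45; pocket 14; left front 25.

Rate = 4/5 = 0.8 sts per cm.
sleeve: 25.5 × 0.8 = 20.40 → 20.
front: 56.5 × 0.8 = 45.20 → 45.
pocket: 18 × 0.8 = 14.40 → 14.
left front: 31 × 0.8 = 24.80 → 25.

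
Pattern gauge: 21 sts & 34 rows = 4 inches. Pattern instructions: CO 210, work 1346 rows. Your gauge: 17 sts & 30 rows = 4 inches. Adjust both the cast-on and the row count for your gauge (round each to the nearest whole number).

Cast on 170 stitches; work 1188 rows.

Stitches: 210 × 17/21 = 170.00 → 170.
Rows: 1346 × 30/34 = 1187.65 → 1188.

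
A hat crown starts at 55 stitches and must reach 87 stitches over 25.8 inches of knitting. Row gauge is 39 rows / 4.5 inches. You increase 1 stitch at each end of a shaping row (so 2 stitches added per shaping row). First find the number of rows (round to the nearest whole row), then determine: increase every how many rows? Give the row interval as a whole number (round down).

Rows = 25.8 × 8.667 = 223.6 → 224 rows.
Stitches to add: 32 → 16 shaping rows (at 2 st each).
224 / 16 = 14.00 → every 14 rows.

Increase every 14th row.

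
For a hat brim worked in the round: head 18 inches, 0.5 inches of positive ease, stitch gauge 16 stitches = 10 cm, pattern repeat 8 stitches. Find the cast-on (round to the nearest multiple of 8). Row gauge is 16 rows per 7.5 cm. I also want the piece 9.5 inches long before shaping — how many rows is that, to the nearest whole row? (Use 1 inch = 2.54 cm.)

Cast on 72 stitches; work 51 rows.

Finished = 18 + 0.5 = 18.5 inches.
18.5 inches × 2.54 = 46.99 cm.
16/10 = 1.6 sts per cm; 46.99 × 1.6 = 75.18 sts.
Nearest multiple of 8 → 72.
9.5 inches = 24.13 cm; × 2.133 = 51.48 → 51 rows.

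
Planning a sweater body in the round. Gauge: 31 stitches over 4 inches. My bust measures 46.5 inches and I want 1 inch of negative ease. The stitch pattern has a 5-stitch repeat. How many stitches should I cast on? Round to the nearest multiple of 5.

Finished = 46.5 − 1 = 45.5 inches.
31 / 4 = 7.75 sts/in.
45.5 × 7.75 = 352.62 sts.
Nearest multiple of 5: 355.

Cast on 355 stitches.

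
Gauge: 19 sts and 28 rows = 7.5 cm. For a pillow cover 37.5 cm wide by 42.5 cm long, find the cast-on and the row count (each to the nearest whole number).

Cast on 95 stitches and work 159 rows.

Stitch gauge = 19/7.5 = 2.533 sts/cm; 37.5 × 2.533 = 95.00 → 95 sts.
Row gauge = 28/7.5 = 3.733 rows/cm; 42.5 × 3.733 = 158.67 → 159 rows.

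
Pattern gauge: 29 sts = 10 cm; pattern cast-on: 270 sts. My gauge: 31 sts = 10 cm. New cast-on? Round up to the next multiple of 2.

Scale factor = 31 / 29 = 1.069.
270 × 31 / 29 = 288.62 sts.
→ 290 sts.

290 stitches.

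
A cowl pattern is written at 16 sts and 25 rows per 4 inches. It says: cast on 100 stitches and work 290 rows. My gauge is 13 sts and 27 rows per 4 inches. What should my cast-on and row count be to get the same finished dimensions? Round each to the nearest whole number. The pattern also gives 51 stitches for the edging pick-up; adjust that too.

Stitches: 100 × 13/16 = 81.25 → 81.
Rows: 290 × 27/25 = 313.20 → 313.
edging pick-up: 51 × 13/16 = 41.44 → 41.

Cast on 81 stitches; work 313 rows; edging pick-up 41 stitches.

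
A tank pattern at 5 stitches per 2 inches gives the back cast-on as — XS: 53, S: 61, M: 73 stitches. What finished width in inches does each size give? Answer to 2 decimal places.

5/2 = 2.5 sts per in.
XS: 53 / 2.5 = 21.200 → 21.20 in.
S: 61 / 2.5 = 24.400 → 24.40 in.
M: 73 / 2.5 = 29.200 → 29.20 in.

XS 21.20 inches; S 24.40 inches; M 29.20 inches.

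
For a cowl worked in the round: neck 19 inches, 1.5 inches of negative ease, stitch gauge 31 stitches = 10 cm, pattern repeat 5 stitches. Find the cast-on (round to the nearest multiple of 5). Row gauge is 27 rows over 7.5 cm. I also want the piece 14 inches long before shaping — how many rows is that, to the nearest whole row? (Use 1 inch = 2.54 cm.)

Finished = 19 − 1.5 = 17.5 inches.
17.5 inches × 2.54 = 44.45 cm.
31/10 = 3.1 sts per cm; 44.45 × 3.1 = 137.79 sts.
Nearest multiple of 5 → 140.
14 inches = 35.56 cm; × 3.6 = 128.02 → 128 rows.

Cast on 140 stitches; work 128 rows.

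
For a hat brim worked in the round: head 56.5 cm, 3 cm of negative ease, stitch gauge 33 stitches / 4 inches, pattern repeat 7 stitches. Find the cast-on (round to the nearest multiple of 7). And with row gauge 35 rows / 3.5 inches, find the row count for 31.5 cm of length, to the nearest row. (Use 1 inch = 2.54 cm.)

Finished = 56.5 − 3 = 53.5 cm.
53.5 cm × 1/2.54 = 21.06 inches.
33/4 = 8.25 sts per in; 21.06 × 8.25 = 173.77 sts.
Nearest multiple of 7 → 175.
31.5 cm = 12.40 inches; × 10 = 124.02 → 124 rows.

Cast on 175 stitches; work 124 rows.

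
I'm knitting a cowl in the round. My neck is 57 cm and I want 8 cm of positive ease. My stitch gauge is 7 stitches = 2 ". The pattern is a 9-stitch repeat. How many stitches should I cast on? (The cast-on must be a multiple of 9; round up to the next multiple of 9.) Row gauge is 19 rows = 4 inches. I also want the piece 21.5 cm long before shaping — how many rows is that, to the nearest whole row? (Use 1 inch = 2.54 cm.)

Cast on 90 stitches; work 40 rows.

Finished = 57 + 8 = 65 cm.
65 cm × 1/2.54 = 25.59 inches.
7/2 = 3.5 sts per in; 25.59 × 3.5 = 89.57 sts.
Next multiple of 9 → 90.
21.5 cm = 8.46 inches; × 4.75 = 40.21 → 40 rows.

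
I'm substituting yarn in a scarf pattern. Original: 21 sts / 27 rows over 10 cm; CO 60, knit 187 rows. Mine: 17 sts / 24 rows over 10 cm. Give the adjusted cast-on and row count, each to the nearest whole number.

Cast on 49 stitches; work 166 rows.

Stitches: 60 × 17/21 = 48.57 → 49.
Rows: 187 × 24/27 = 166.22 → 166.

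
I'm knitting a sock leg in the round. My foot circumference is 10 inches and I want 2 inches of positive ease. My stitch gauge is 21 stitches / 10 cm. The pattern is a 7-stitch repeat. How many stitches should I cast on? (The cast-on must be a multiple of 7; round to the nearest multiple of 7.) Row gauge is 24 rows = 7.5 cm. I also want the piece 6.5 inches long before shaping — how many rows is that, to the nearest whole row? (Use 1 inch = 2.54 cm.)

Cast on 63 stitches; work 53 rows.

Finished = 10 + 2 = 12 inches.
12 inches × 2.54 = 30.48 cm.
21/10 = 2.1 sts per cm; 30.48 × 2.1 = 64.01 sts.
Nearest multiple of 7 → 63.
6.5 inches = 16.51 cm; × 3.2 = 52.83 → 53 rows.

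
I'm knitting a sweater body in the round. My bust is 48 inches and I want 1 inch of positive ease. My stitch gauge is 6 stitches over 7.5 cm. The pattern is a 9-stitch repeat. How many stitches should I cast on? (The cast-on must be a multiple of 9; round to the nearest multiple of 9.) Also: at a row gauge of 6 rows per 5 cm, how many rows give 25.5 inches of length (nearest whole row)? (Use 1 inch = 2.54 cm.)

Cast on 99 stitches; work 78 rows.

Finished = 48 + 1 = 49 inches.
49 inches × 2.54 = 124.46 cm.
6/7.5 = 0.8 sts per cm; 124.46 × 0.8 = 99.57 sts.
Nearest multiple of 9 → 99.
25.5 inches = 64.77 cm; × 1.2 = 77.72 → 78 rows.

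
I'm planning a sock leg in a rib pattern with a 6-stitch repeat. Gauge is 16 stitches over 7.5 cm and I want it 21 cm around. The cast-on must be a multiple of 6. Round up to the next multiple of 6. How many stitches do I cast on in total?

16 / 7.5 = 2.133 sts per cm.
21 × 2.133 = 44.80 sts.
Next multiple of 6: 48.

Cast on 48 stitches.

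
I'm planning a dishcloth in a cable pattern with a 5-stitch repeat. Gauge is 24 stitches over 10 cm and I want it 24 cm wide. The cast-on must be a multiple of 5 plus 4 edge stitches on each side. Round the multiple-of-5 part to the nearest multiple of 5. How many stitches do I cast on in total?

Cast on 58 stitches.

24 / 10 = 2.4 sts per cm.
24 × 2.4 = 57.60 sts.
Less 8 edge sts → 49.60 for the repeat.
Nearest multiple of 5: 50.
Add back 8 edge sts → 58.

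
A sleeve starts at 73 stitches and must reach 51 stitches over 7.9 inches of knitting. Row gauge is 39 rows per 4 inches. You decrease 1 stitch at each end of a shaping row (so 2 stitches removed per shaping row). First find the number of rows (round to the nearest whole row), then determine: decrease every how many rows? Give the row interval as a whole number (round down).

Decrease every 7th row.

Rows = 7.9 × 9.75 = 77.0 → 77 rows.
Stitches to remove: 22 → 11 shaping rows (at 2 st each).
77 / 11 = 7.00 → every 7 rows.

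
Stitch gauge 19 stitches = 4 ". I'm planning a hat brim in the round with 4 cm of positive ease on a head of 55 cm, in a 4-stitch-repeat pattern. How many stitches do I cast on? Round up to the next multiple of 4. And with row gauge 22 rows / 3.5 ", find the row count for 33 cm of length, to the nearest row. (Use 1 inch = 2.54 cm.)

Cast on 112 stitches; work 82 rows.

Finished = 55 + 4 = 59 cm.
59 cm × 1/2.54 = 23.23 inches.
19/4 = 4.75 sts per in; 23.23 × 4.75 = 110.33 sts.
Next multiple of 4 → 112.
33 cm = 12.99 inches; × 6.286 = 81.66 → 82 rows.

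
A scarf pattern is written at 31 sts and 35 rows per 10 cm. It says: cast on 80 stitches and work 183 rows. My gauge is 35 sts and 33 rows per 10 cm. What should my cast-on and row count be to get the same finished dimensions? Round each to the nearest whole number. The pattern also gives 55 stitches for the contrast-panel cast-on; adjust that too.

Stitches: 80 × 35/31 = 90.32 → 90.
Rows: 183 × 33/35 = 172.54 → 173.
contrast-panel cast-on: 55 × 35/31 = 62.10 → 62.

Cast on 90 stitches; work 173 rows; contrast-panel cast-on 62 stitches.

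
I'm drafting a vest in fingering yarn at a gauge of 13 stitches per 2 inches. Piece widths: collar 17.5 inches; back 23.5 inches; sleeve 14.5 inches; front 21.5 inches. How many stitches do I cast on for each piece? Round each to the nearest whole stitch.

Rate = 13/2 = 6.5 sts per in.
collar: 17.5 × 6.5 = 113.75 → 114.
back: 23.5 × 6.5 = 152.75 → 153.
sleeve: 14.5 × 6.5 = 94.25 → 94.
front: 21.5 × 6.5 = 139.75 → 140.

collar 114; back 153; sleeve 94; front 140.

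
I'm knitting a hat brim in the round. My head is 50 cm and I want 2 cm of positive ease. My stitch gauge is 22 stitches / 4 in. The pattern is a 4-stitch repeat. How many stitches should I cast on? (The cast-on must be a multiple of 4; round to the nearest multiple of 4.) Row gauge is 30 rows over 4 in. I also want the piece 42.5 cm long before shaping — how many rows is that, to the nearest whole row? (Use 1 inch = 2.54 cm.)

Finished = 50 + 2 = 52 cm.
52 cm × 1/2.54 = 20.47 inches.
22/4 = 5.5 sts per in; 20.47 × 5.5 = 112.60 sts.
Nearest multiple of 4 → 112.
42.5 cm = 16.73 inches; × 7.5 = 125.49 → 125 rows.

Cast on 112 stitches; work 125 rows.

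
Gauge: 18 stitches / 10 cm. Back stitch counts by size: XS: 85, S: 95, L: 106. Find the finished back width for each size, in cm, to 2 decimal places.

18/10 = 1.8 sts per cm.
XS: 85 / 1.8 = 47.222 → 47.22 cm.
S: 95 / 1.8 = 52.778 → 52.78 cm.
L: 106 / 1.8 = 58.889 → 58.89 cm.

XS 47.22 cm; S 52.78 cm; L 58.89 cm.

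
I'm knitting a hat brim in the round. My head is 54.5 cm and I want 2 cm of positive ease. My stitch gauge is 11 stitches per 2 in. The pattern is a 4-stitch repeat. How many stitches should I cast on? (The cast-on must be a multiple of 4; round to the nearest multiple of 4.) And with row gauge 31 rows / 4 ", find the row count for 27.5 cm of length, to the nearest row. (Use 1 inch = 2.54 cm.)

Cast on 124 stitches; work 84 rows.

Finished = 54.5 + 2 = 56.5 cm.
56.5 cm × 1/2.54 = 22.24 inches.
11/2 = 5.5 sts per in; 22.24 × 5.5 = 122.34 sts.
Nearest multiple of 4 → 124.
27.5 cm = 10.83 inches; × 7.75 = 83.91 → 84 rows.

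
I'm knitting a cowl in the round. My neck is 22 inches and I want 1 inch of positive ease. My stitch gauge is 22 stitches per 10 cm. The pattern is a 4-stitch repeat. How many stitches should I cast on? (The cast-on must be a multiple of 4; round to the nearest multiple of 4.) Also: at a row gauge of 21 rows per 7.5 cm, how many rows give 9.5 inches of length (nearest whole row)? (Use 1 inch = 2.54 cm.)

Cast on 128 stitches; work 68 rows.

Finished = 22 + 1 = 23 inches.
23 inches × 2.54 = 58.42 cm.
22/10 = 2.2 sts per cm; 58.42 × 2.2 = 128.52 sts.
Nearest multiple of 4 → 128.
9.5 inches = 24.13 cm; × 2.8 = 67.56 → 68 rows.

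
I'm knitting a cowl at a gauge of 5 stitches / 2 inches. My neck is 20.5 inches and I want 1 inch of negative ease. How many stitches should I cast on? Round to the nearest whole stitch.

Cast on 49 stitches.

Finished = 20.5 − 1 = 19.5 in.
5 / 2 = 2.5 sts per inch.
19.50 × 2.5 = 48.75 sts.
→ 49 sts.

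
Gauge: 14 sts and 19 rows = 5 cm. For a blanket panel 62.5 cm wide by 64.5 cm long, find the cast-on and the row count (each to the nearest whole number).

Stitch gauge = 14/5 = 2.8 sts/cm; 62.5 × 2.8 = 175.00 → 175 sts.
Row gauge = 19/5 = 3.8 rows/cm; 64.5 × 3.8 = 245.10 → 245 rows.

Cast on 175 stitches and work 245 rows.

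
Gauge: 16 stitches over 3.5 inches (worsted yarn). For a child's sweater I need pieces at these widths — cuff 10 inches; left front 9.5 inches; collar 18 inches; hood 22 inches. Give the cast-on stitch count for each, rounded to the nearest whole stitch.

Rate = 16/3.5 = 4.571 sts per in.
cuff: 10 × 4.571 = 45.71 → 46.
left front: 9.5 × 4.571 = 43.43 → 43.
collar: 18 × 4.571 = 82.29 → 82.
hood: 22 × 4.571 = 100.57 → 101.

cuff 46; left front 43; collar 82; hood 101.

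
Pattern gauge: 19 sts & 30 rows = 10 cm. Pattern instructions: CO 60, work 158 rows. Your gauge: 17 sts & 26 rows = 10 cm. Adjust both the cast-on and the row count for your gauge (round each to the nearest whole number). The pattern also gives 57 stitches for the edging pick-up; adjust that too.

Stitches: 60 × 17/19 = 53.68 → 54.
Rows: 158 × 26/30 = 136.93 → 137.
edging pick-up: 57 × 17/19 = 51.00 → 51.

Cast on 54 stitches; work 137 rows; edging pick-up 51 stitches.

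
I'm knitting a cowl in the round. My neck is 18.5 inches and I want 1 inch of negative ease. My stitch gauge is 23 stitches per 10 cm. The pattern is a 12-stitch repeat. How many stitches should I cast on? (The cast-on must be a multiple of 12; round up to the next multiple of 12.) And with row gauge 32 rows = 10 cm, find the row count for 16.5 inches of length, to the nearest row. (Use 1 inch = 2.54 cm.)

Finished = 18.5 − 1 = 17.5 inches.
17.5 inches × 2.54 = 44.45 cm.
23/10 = 2.3 sts per cm; 44.45 × 2.3 = 102.23 sts.
Next multiple of 12 → 108.
16.5 inches = 41.91 cm; × 3.2 = 134.11 → 134 rows.

Cast on 108 stitches; work 134 rows.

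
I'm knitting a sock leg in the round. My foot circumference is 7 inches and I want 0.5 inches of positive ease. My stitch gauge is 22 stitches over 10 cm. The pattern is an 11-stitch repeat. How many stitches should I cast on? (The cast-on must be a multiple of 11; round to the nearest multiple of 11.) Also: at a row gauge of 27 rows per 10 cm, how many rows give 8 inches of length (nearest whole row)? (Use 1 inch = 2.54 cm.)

Cast on 44 stitches; work 55 rows.

Finished = 7 + 0.5 = 7.5 inches.
7.5 inches × 2.54 = 19.05 cm.
22/10 = 2.2 sts per cm; 19.05 × 2.2 = 41.91 sts.
Nearest multiple of 11 → 44.
8 inches = 20.32 cm; × 2.7 = 54.86 → 55 rows.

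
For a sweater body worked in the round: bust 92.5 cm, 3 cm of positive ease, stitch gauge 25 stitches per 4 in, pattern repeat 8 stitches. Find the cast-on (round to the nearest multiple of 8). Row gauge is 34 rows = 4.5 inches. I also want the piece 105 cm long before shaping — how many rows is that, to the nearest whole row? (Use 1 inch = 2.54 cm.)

Cast on 232 stitches; work 312 rows.

Finished = 92.5 + 3 = 95.5 cm.
95.5 cm × 1/2.54 = 37.60 inches.
25/4 = 6.25 sts per in; 37.60 × 6.25 = 234.99 sts.
Nearest multiple of 8 → 232.
105 cm = 41.34 inches; × 7.556 = 312.34 → 312 rows.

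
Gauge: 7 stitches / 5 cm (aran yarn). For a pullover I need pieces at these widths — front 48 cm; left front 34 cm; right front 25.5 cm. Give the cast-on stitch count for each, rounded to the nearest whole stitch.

Rate = 7/5 = 1.4 sts per cm.
front: 48 × 1.4 = 67.20 → 67.
left front: 34 × 1.4 = 47.60 → 48.
right front: 25.5 × 1.4 = 35.70 → 36.

front 67; left front 48; right front 36.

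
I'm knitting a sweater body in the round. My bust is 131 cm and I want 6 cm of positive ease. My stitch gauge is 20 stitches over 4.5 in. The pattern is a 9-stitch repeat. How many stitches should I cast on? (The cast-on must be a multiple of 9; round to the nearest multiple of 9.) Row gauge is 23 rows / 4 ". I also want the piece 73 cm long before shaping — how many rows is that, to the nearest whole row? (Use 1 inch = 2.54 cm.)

Cast on 243 stitches; work 165 rows.

Finished = 131 + 6 = 137 cm.
137 cm × 1/2.54 = 53.94 inches.
20/4.5 = 4.444 sts per in; 53.94 × 4.444 = 239.72 sts.
Nearest multiple of 9 → 243.
73 cm = 28.74 inches; × 5.75 = 165.26 → 165 rows.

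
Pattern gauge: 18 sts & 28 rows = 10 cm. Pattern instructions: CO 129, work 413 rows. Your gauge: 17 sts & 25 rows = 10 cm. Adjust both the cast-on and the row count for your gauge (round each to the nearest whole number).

Cast on 122 stitches; work 369 rows.

Stitches: 129 × 17/18 = 121.83 → 122.
Rows: 413 × 25/28 = 368.75 → 369.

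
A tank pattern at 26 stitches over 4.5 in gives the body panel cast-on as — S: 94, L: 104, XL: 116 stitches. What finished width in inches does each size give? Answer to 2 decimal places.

26/4.5 = 5.778 sts per in.
S: 94 / 5.778 = 16.269 → 16.27 in.
L: 104 / 5.778 = 18.000 → 18.00 in.
XL: 116 / 5.778 = 20.077 → 20.08 in.

S 16.27 inches; L 18.00 inches; XL 20.08 inches.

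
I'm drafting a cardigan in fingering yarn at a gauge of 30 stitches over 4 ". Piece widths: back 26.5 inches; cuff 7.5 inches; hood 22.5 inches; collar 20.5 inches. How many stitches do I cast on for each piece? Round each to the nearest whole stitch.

Rate = 30/4 = 7.5 sts per in.
back: 26.5 × 7.5 = 198.75 → 199.
cuff: 7.5 × 7.5 = 56.25 → 56.
hood: 22.5 × 7.5 = 168.75 → 169.
collar: 20.5 × 7.5 = 153.75 → 154.

back 199; cuff 56; hood 169; collar 154.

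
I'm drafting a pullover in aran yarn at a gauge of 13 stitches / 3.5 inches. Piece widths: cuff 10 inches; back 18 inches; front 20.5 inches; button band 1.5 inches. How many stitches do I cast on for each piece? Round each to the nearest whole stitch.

Rate = 13/3.5 = 3.714 sts per in.
cuff: 10 × 3.714 = 37.14 → 37.
back: 18 × 3.714 = 66.86 → 67.
front: 20.5 × 3.714 = 76.14 → 76.
button band: 1.5 × 3.714 = 5.57 → 6.

cuff 37; back 67; front 76; button band 6.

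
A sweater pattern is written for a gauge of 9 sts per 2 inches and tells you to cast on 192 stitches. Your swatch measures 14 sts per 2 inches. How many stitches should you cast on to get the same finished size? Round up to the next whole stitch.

299 stitches.

Scale factor = 14 / 9 = 1.556.
192 × 14 / 9 = 298.67 sts.
→ 299 sts.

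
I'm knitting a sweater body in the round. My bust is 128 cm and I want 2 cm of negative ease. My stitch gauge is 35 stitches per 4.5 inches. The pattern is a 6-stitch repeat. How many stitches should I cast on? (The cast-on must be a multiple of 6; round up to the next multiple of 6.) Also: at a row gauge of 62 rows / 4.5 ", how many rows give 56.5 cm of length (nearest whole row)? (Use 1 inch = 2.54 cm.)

Cast on 390 stitches; work 306 rows.

Finished = 128 − 2 = 126 cm.
126 cm × 1/2.54 = 49.61 inches.
35/4.5 = 7.778 sts per in; 49.61 × 7.778 = 385.83 sts.
Next multiple of 6 → 390.
56.5 cm = 22.24 inches; × 13.778 = 306.47 → 306 rows.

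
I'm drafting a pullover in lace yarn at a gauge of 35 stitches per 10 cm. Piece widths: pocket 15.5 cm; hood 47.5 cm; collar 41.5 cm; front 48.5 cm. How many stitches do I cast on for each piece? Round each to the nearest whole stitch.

Rate = 35/10 = 3.5 sts per cm.
pocket: 15.5 × 3.5 = 54.25 → 54.
hood: 47.5 × 3.5 = 166.25 → 166.
collar: 41.5 × 3.5 = 145.25 → 145.
front: 48.5 × 3.5 = 169.75 → 170.

pocket 54; hood 166; collar 145; front 170.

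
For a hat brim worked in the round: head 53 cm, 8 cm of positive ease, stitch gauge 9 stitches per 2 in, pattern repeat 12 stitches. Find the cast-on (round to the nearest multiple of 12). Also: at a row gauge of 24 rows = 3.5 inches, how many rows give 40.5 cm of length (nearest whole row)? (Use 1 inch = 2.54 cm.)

Finished = 53 + 8 = 61 cm.
61 cm × 1/2.54 = 24.02 inches.
9/2 = 4.5 sts per in; 24.02 × 4.5 = 108.07 sts.
Nearest multiple of 12 → 108.
40.5 cm = 15.94 inches; × 6.857 = 109.34 → 109 rows.

Cast on 108 stitches; work 109 rows.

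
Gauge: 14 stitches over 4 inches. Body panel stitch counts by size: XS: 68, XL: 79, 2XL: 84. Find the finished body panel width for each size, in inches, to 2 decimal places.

XS 19.43 inches; XL 22.57 inches; 2XL 24.00 inches.

14/4 = 3.5 sts per in.
XS: 68 / 3.5 = 19.429 → 19.43 in.
XL: 79 / 3.5 = 22.571 → 22.57 in.
2XL: 84 / 3.5 = 24.000 → 24.00 in.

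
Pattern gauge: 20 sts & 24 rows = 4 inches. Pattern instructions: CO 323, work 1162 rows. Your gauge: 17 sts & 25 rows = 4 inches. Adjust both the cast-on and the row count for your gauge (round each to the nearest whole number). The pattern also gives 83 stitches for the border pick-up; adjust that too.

Stitches: 323 × 17/20 = 274.55 → 275.
Rows: 1162 × 25/24 = 1210.42 → 1210.
border pick-up: 83 × 17/20 = 70.55 → 71.

Cast on 275 stitches; work 1210 rows; border pick-up 71 stitches.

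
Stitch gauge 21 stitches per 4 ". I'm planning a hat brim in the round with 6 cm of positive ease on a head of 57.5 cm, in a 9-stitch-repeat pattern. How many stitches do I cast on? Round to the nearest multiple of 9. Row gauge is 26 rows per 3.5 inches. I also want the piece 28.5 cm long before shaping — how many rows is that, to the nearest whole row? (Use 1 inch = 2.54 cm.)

Finished = 57.5 + 6 = 63.5 cm.
63.5 cm × 1/2.54 = 25.00 inches.
21/4 = 5.25 sts per in; 25.00 × 5.25 = 131.25 sts.
Nearest multiple of 9 → 135.
28.5 cm = 11.22 inches; × 7.429 = 83.35 → 83 rows.

Cast on 135 stitches; work 83 rows.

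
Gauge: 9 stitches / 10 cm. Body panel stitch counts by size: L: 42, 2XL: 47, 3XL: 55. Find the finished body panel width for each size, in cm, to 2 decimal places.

9/10 = 0.9 sts per cm.
L: 42 / 0.9 = 46.667 → 46.67 cm.
2XL: 47 / 0.9 = 52.222 → 52.22 cm.
3XL: 55 / 0.9 = 61.111 → 61.11 cm.

L 46.67 cm; 2XL 52.22 cm; 3XL 61.11 cm.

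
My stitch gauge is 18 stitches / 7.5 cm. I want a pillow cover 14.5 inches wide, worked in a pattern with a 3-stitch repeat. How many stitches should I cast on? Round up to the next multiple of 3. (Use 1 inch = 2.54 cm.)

90 stitches.

14.5 in = 14.5 × 2.54 = 36.83 cm.
18 / 7.5 = 2.4 sts/cm.
36.83 × 2.4 = 88.39 sts.
→ 90.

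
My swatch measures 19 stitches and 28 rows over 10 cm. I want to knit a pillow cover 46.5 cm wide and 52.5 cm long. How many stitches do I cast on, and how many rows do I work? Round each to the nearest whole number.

Stitch gauge = 19/10 = 1.9 sts/cm; 46.5 × 1.9 = 88.35 → 88 sts.
Row gauge = 28/10 = 2.8 rows/cm; 52.5 × 2.8 = 147.00 → 147 rows.

Cast on 88 stitches and work 147 rows.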